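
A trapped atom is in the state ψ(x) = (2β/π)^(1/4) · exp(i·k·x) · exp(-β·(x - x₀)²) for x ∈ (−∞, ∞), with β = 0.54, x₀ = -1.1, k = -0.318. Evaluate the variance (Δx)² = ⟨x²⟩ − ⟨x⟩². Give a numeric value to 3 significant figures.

Compute ⟨x⟩ and ⟨x²⟩ separately, then (Δx)² = ⟨x²⟩ − ⟨x⟩².
Gaussian moments (u = x − x₀): ∫u^(2j)·e^(−2βu²) du = (2j−1)!!/(4β)^j · √(π/(2β)), odd powers integrate to 0; here √(π/(2β)) = 1.7055.
⟨x⟩ = -1.1000 and ⟨x²⟩ = 1.6730.
(Δx)² = 1.6730 − (-1.1000)² = 0.46296.

0.463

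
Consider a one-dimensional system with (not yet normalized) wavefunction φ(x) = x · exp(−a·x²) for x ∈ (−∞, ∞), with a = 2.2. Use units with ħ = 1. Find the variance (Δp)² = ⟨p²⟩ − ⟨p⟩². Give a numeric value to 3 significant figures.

6.60

Compute ⟨p⟩ and ⟨p²⟩ separately; (Δp)² = ⟨p²⟩ − ⟨p⟩².
Expand each integrand as polynomial × e^(−2ax²) and use ∫x^(2j)·e^(−2ax²) dx = (2j−1)!!/(4a)^j · √(π/(2a)), odd powers → 0; here √(π/(2a)) = 0.84498. Differentiate with the product rule, d/dx e^(−ax²) = −2ax·e^(−ax²).
Normalization: ∫|φ|² dx = 0.096021.
⟨p⟩ = 0.0000 and ⟨p²⟩ = 6.6000.
(Δp)² = 6.6000 − (0.0000)² = 6.6000.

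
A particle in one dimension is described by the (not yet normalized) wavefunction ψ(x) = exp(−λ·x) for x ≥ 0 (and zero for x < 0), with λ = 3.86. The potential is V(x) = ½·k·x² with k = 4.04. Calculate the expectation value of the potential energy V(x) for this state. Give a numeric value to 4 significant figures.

0.06779

⟨V⟩ = ∫ V(x)·|ψ|² dx / ∫|ψ|² dx.
Every integrand reduces to terms xʲ·e^(−2λx) on [0, ∞); use ∫₀^∞ xʲ·e^(−2λx) dx = j!/(2λ)^(j+1).
State is unnormalized: ∫|ψ|² dx = 0.12953, and ∫ψ*·V(x)·ψ dx = 0.0087807, so ⟨V⟩ = 0.0087807 / 0.12953.
⟨V⟩ = 0.067787.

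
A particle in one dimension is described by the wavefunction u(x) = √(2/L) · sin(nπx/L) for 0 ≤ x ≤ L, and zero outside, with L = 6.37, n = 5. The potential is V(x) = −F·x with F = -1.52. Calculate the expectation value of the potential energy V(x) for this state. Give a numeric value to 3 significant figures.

⟨V⟩ = ∫ V(x)·|u|² dx.
With sin²θ = (1 − cos2θ)/2 on 0 ≤ x ≤ L: ∫sin²(nπx/L) dx = L/2, ∫x·sin²(nπx/L) dx = L²/4, ∫x²·sin²(nπx/L) dx = L³·(1/6 − 1/(4n²π²)); higher powers xᵏ the same way, integrating xᵏ·cos(2nπx/L) by parts.
⟨V⟩ = 4.8412.

4.84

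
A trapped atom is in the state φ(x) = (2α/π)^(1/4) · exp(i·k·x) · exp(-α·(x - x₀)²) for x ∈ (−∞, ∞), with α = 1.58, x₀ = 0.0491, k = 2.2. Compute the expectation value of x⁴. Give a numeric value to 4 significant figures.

0.07740

⟨x⁴⟩ = ∫ x⁴·|φ|² dx (integrals over the domain).
Gaussian moments (u = x − x₀): ∫u^(2j)·e^(−2αu²) du = (2j−1)!!/(4α)^j · √(π/(2α)), odd powers integrate to 0; here √(π/(2α)) = 0.99708.
⟨x⁴⟩ = 0.077403.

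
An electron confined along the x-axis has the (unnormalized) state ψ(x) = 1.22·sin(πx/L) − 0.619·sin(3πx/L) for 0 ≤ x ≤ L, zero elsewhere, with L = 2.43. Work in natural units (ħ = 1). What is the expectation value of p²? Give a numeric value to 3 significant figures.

p² ψ = −ħ² d²ψ/dx²; ⟨p²⟩ = −ħ² ∫ ψ*·ψ'' dx / ∫|ψ|² dx.
d²/dx² sin(jπx/L) = −(jπ/L)²·sin(jπx/L); on 0 ≤ x ≤ L, ∫sin²(jπx/L) dx = L/2 and ∫sin(jπx/L)·sin(lπx/L) dx = 0 for j ≠ l, so only diagonal terms survive in ∫|ψ|² and ∫ψ·ψ″; ∫ψ·ψ′ dx = [ψ²/2] between the walls = 0.
State is unnormalized: ∫|ψ|² dx = 2.2739, and ∫ψ*·(−ħ² ψ'') dx = 10.026, so ⟨p²⟩ = 10.026 / 2.2739.
⟨p²⟩ = 4.4089.

4.41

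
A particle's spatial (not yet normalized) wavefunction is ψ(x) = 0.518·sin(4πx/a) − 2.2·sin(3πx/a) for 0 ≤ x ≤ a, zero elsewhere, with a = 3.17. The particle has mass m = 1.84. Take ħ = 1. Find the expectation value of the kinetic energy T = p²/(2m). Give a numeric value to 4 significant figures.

T = −(ħ²/2m) d²/dx², so ⟨T⟩ = −(ħ²/2m) ∫ ψ*·ψ'' dx / ∫|ψ|² dx; with m = 1.84.
d²/dx² sin(jπx/a) = −(jπ/a)²·sin(jπx/a); on 0 ≤ x ≤ a, ∫sin²(jπx/a) dx = a/2 and ∫sin(jπx/a)·sin(lπx/a) dx = 0 for j ≠ l, so only diagonal terms survive in ∫|ψ|² and ∫ψ·ψ″; ∫ψ·ψ′ dx = [ψ²/2] between the walls = 0.
State is unnormalized: ∫|ψ|² dx = 8.0967, and ∫ψ*·(−ħ²/2m · ψ'') dx = 20.243, so ⟨T⟩ = 20.243 / 8.0967.
⟨T⟩ = 2.5001.

2.500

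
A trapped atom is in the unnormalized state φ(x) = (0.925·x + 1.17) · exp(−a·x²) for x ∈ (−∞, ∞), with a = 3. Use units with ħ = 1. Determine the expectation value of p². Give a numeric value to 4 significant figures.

3.297

p² φ = −ħ² d²φ/dx²; ⟨p²⟩ = −ħ² ∫ φ*·φ'' dx / ∫|φ|² dx.
Expand each integrand as polynomial × e^(−2ax²) and use ∫x^(2j)·e^(−2ax²) dx = (2j−1)!!/(4a)^j · √(π/(2a)), odd powers → 0; here √(π/(2a)) = 0.72360. Differentiate with the product rule, d/dx e^(−ax²) = −2ax·e^(−ax²).
State is unnormalized: ∫|φ|² dx = 1.0421, and ∫φ*·(−ħ² φ'') dx = 3.4360, so ⟨p²⟩ = 3.4360 / 1.0421.
⟨p²⟩ = 3.2971.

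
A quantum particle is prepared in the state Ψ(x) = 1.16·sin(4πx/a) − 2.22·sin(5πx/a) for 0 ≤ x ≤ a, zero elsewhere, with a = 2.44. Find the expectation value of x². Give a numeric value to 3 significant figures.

2.95

⟨x²⟩ = ∫ x²·|Ψ|² dx / ∫|Ψ|² dx (integrals over the domain).
On 0 ≤ x ≤ a (j ≠ l): ∫sin²(jπx/a) dx = a/2, ∫sin(jπx/a)·sin(lπx/a) dx = 0; diagonal moments ∫x·sin²(jπx/a) dx = a²/4, ∫x²·sin²(jπx/a) dx = a³·(1/6 − 1/(4j²π²)); cross terms ∫x·sin(jπx/a)·sin(lπx/a) dx = 0 for j + l even and −4jla²/(π²(j² − l²)²) for j + l odd, ∫x²·sin(jπx/a)·sin(lπx/a) dx = (−1)^(j+l)·4jla³/(π²(j² − l²)²); higher powers the same way via product-to-sum and parts.
State is unnormalized: ∫|Ψ|² dx = 7.6543, and ∫Ψ*·x²·Ψ dx = 22.574, so ⟨x²⟩ = 22.574 / 7.6543.
⟨x²⟩ = 2.9492.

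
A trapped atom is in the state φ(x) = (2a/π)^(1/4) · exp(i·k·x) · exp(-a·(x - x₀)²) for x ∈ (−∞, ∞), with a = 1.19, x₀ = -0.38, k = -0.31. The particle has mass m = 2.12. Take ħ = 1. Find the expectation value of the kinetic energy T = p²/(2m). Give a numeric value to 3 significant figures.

T = −(ħ²/2m) d²/dx², so ⟨T⟩ = −(ħ²/2m) ∫ φ*·φ'' dx; with m = 2.12.
Gaussian moments (u = x − x₀): ∫u^(2j)·e^(−2au²) du = (2j−1)!!/(4a)^j · √(π/(2a)), odd powers integrate to 0; here √(π/(2a)) = 1.1489. Derivatives: φ′ = (ik − 2au)·φ, φ″ = ((ik − 2au)² − 2a)·φ; the odd-in-u pieces drop out.
⟨T⟩ = 0.30333.

0.303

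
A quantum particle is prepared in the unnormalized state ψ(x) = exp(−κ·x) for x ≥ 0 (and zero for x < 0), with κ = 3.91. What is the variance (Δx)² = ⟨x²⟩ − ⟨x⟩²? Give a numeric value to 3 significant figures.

Compute ⟨x⟩ and ⟨x²⟩ separately, then (Δx)² = ⟨x²⟩ − ⟨x⟩².
Every integrand reduces to terms xʲ·e^(−2κx) on [0, ∞); use ∫₀^∞ xʲ·e^(−2κx) dx = j!/(2κ)^(j+1).
Normalization: ∫|ψ|² dx = 0.12788.
⟨x⟩ = 0.12788 and ⟨x²⟩ = 0.032705.
(Δx)² = 0.032705 − (0.12788)² = 0.016353.

0.0164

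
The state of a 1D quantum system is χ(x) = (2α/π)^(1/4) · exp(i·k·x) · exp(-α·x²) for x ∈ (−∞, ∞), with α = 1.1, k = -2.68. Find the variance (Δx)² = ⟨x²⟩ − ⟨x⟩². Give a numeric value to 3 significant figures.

0.227

Compute ⟨x⟩ and ⟨x²⟩ separately, then (Δx)² = ⟨x²⟩ − ⟨x⟩².
Gaussian moments: ∫x^(2j)·e^(−2αx²) dx = (2j−1)!!/(4α)^j · √(π/(2α)), odd powers integrate to 0; here √(π/(2α)) = 1.1950.
⟨x⟩ = 0.0000 and ⟨x²⟩ = 0.22727.
(Δx)² = 0.22727 − (0.0000)² = 0.22727.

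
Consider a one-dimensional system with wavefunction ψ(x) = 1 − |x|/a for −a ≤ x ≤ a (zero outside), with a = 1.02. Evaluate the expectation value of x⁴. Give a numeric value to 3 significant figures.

0.0309

⟨x⁴⟩ = ∫ x⁴·|ψ|² dx / ∫|ψ|² dx (integrals over the domain).
ψ is even, so ∫ over [−a, a] = 2∫₀ᵃ with ψ = 1 − x/a there: ∫₀ᵃ (1 − x/a)² dx = a/3, ∫₀ᵃ x²(1 − x/a)² dx = a³/30, ∫₀ᵃ x⁴(1 − x/a)² dx = a⁵/105.
State is unnormalized: ∫|ψ|² dx = 0.68000, and ∫ψ*·x⁴·ψ dx = 0.021030, so ⟨x⁴⟩ = 0.021030 / 0.68000.
⟨x⁴⟩ = 0.030927.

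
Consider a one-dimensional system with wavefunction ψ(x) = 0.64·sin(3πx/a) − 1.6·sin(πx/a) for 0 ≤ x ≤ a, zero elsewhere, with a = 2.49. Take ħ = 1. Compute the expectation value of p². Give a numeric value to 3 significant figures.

p² ψ = −ħ² d²ψ/dx²; ⟨p²⟩ = −ħ² ∫ ψ*·ψ'' dx / ∫|ψ|² dx.
d²/dx² sin(jπx/a) = −(jπ/a)²·sin(jπx/a); on 0 ≤ x ≤ a, ∫sin²(jπx/a) dx = a/2 and ∫sin(jπx/a)·sin(lπx/a) dx = 0 for j ≠ l, so only diagonal terms survive in ∫|ψ|² and ∫ψ·ψ″; ∫ψ·ψ′ dx = [ψ²/2] between the walls = 0.
State is unnormalized: ∫|ψ|² dx = 3.6972, and ∫ψ*·(−ħ² ψ'') dx = 12.379, so ⟨p²⟩ = 12.379 / 3.6972.
⟨p²⟩ = 3.3484.

3.35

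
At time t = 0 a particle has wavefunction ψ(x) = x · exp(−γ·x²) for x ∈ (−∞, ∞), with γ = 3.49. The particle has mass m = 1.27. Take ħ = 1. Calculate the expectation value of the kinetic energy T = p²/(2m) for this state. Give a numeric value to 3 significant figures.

4.12

T = −(ħ²/2m) d²/dx², so ⟨T⟩ = −(ħ²/2m) ∫ ψ*·ψ'' dx / ∫|ψ|² dx; with m = 1.27.
Expand each integrand as polynomial × e^(−2γx²) and use ∫x^(2j)·e^(−2γx²) dx = (2j−1)!!/(4γ)^j · √(π/(2γ)), odd powers → 0; here √(π/(2γ)) = 0.67088. Differentiate with the product rule, d/dx e^(−γx²) = −2γx·e^(−γx²).
State is unnormalized: ∫|ψ|² dx = 0.048058, and ∫ψ*·(−ħ²/2m · ψ'') dx = 0.19810, so ⟨T⟩ = 0.19810 / 0.048058.
⟨T⟩ = 4.1220.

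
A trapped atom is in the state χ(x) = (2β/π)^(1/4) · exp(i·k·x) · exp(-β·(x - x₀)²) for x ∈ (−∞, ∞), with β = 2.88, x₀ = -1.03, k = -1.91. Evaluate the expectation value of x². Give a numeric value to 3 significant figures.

1.15

⟨x²⟩ = ∫ x²·|χ|² dx (integrals over the domain).
Gaussian moments (u = x − x₀): ∫u^(2j)·e^(−2βu²) du = (2j−1)!!/(4β)^j · √(π/(2β)), odd powers integrate to 0; here √(π/(2β)) = 0.73852.
⟨x²⟩ = 1.1477.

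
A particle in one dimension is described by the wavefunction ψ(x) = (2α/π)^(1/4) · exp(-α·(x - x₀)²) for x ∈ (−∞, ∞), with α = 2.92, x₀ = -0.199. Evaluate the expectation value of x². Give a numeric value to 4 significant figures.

0.1252

⟨x²⟩ = ∫ x²·|ψ|² dx (integrals over the domain).
Gaussian moments (u = x − x₀): ∫u^(2j)·e^(−2αu²) du = (2j−1)!!/(4α)^j · √(π/(2α)), odd powers integrate to 0; here √(π/(2α)) = 0.73345.
⟨x²⟩ = 0.12522.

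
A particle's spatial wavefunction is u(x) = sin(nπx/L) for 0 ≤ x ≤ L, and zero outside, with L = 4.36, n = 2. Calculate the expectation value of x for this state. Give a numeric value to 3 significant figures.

2.18

⟨x⟩ = ∫ x·|u|² dx / ∫|u|² dx (integrals over the domain).
With sin²θ = (1 − cos2θ)/2 on 0 ≤ x ≤ L: ∫sin²(nπx/L) dx = L/2, ∫x·sin²(nπx/L) dx = L²/4, ∫x²·sin²(nπx/L) dx = L³·(1/6 − 1/(4n²π²)); higher powers xᵏ the same way, integrating xᵏ·cos(2nπx/L) by parts.
State is unnormalized: ∫|u|² dx = 2.1800, and ∫u*·x·u dx = 4.7524, so ⟨x⟩ = 4.7524 / 2.1800.
⟨x⟩ = 2.1800.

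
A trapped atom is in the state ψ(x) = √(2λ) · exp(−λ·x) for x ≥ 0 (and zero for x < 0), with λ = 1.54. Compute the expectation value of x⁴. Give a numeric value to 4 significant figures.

⟨x⁴⟩ = ∫ x⁴·|ψ|² dx (integrals over the domain).
Every integrand reduces to terms xʲ·e^(−2λx) on [0, ∞); use ∫₀^∞ xʲ·e^(−2λx) dx = j!/(2λ)^(j+1).
⟨x⁴⟩ = 0.26669.

0.2667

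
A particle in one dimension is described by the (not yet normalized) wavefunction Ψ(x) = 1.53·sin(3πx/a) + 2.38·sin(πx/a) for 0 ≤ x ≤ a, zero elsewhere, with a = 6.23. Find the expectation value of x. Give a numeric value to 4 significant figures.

⟨x⟩ = ∫ x·|Ψ|² dx / ∫|Ψ|² dx (integrals over the domain).
On 0 ≤ x ≤ a (j ≠ l): ∫sin²(jπx/a) dx = a/2, ∫sin(jπx/a)·sin(lπx/a) dx = 0; diagonal moments ∫x·sin²(jπx/a) dx = a²/4, ∫x²·sin²(jπx/a) dx = a³·(1/6 − 1/(4j²π²)); cross terms ∫x·sin(jπx/a)·sin(lπx/a) dx = 0 for j + l even and −4jla²/(π²(j² − l²)²) for j + l odd, ∫x²·sin(jπx/a)·sin(lπx/a) dx = (−1)^(j+l)·4jla³/(π²(j² − l²)²); higher powers the same way via product-to-sum and parts.
State is unnormalized: ∫|Ψ|² dx = 24.937, and ∫Ψ*·x·Ψ dx = 77.677, so ⟨x⟩ = 77.677 / 24.937.
⟨x⟩ = 3.1150.

3.115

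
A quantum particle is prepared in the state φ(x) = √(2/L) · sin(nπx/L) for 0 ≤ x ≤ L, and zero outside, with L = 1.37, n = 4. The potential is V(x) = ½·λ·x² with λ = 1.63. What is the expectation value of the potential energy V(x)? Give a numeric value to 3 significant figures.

0.505

⟨V⟩ = ∫ V(x)·|φ|² dx.
With sin²θ = (1 − cos2θ)/2 on 0 ≤ x ≤ L: ∫sin²(nπx/L) dx = L/2, ∫x·sin²(nπx/L) dx = L²/4, ∫x²·sin²(nπx/L) dx = L³·(1/6 − 1/(4n²π²)); higher powers xᵏ the same way, integrating xᵏ·cos(2nπx/L) by parts.
⟨V⟩ = 0.50505.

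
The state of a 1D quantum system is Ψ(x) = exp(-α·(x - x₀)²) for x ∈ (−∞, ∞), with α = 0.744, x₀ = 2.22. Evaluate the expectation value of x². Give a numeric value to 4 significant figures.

⟨x²⟩ = ∫ x²·|Ψ|² dx / ∫|Ψ|² dx (integrals over the domain).
Gaussian moments (u = x − x₀): ∫u^(2j)·e^(−2αu²) du = (2j−1)!!/(4α)^j · √(π/(2α)), odd powers integrate to 0; here √(π/(2α)) = 1.4530.
State is unnormalized: ∫|Ψ|² dx = 1.4530, and ∫Ψ*·x²·Ψ dx = 7.6493, so ⟨x²⟩ = 7.6493 / 1.4530.
⟨x²⟩ = 5.2644.

5.264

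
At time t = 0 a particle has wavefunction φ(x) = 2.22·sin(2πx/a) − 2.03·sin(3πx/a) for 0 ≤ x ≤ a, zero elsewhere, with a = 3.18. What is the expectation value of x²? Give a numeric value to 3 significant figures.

5.23

⟨x²⟩ = ∫ x²·|φ|² dx / ∫|φ|² dx (integrals over the domain).
On 0 ≤ x ≤ a (j ≠ l): ∫sin²(jπx/a) dx = a/2, ∫sin(jπx/a)·sin(lπx/a) dx = 0; diagonal moments ∫x·sin²(jπx/a) dx = a²/4, ∫x²·sin²(jπx/a) dx = a³·(1/6 − 1/(4j²π²)); cross terms ∫x·sin(jπx/a)·sin(lπx/a) dx = 0 for j + l even and −4jla²/(π²(j² − l²)²) for j + l odd, ∫x²·sin(jπx/a)·sin(lπx/a) dx = (−1)^(j+l)·4jla³/(π²(j² − l²)²); higher powers the same way via product-to-sum and parts.
State is unnormalized: ∫|φ|² dx = 14.388, and ∫φ*·x²·φ dx = 75.316, so ⟨x²⟩ = 75.316 / 14.388.
⟨x²⟩ = 5.2345.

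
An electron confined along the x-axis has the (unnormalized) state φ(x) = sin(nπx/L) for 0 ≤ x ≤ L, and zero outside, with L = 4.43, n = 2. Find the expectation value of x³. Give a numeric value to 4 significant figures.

20.08

⟨x³⟩ = ∫ x³·|φ|² dx / ∫|φ|² dx (integrals over the domain).
With sin²θ = (1 − cos2θ)/2 on 0 ≤ x ≤ L: ∫sin²(nπx/L) dx = L/2, ∫x·sin²(nπx/L) dx = L²/4, ∫x²·sin²(nπx/L) dx = L³·(1/6 − 1/(4n²π²)); higher powers xᵏ the same way, integrating xᵏ·cos(2nπx/L) by parts.
State is unnormalized: ∫|φ|² dx = 2.2150, and ∫φ*·x³·φ dx = 44.484, so ⟨x³⟩ = 44.484 / 2.2150.
⟨x³⟩ = 20.083.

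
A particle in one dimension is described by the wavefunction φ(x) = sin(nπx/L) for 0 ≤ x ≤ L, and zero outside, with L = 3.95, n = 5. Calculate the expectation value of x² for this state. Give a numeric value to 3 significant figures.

5.17

⟨x²⟩ = ∫ x²·|φ|² dx / ∫|φ|² dx (integrals over the domain).
With sin²θ = (1 − cos2θ)/2 on 0 ≤ x ≤ L: ∫sin²(nπx/L) dx = L/2, ∫x·sin²(nπx/L) dx = L²/4, ∫x²·sin²(nπx/L) dx = L³·(1/6 − 1/(4n²π²)); higher powers xᵏ the same way, integrating xᵏ·cos(2nπx/L) by parts.
State is unnormalized: ∫|φ|² dx = 1.9750, and ∫φ*·x²·φ dx = 10.209, so ⟨x²⟩ = 10.209 / 1.9750.
⟨x²⟩ = 5.1692.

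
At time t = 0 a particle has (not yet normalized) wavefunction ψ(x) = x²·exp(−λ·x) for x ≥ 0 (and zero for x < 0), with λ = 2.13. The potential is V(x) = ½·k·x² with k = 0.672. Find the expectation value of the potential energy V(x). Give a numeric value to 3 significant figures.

0.555

⟨V⟩ = ∫ V(x)·|ψ|² dx / ∫|ψ|² dx.
Every integrand reduces to terms xʲ·e^(−2λx) on [0, ∞); use ∫₀^∞ xʲ·e^(−2λx) dx = j!/(2λ)^(j+1).
State is unnormalized: ∫|ψ|² dx = 0.017107, and ∫ψ*·V(x)·ψ dx = 0.0095018, so ⟨V⟩ = 0.0095018 / 0.017107.
⟨V⟩ = 0.55545.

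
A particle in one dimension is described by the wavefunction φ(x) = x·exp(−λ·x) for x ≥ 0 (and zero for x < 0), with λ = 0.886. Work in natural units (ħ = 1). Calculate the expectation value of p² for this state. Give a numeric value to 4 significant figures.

p² φ = −ħ² d²φ/dx²; ⟨p²⟩ = −ħ² ∫ φ*·φ'' dx / ∫|φ|² dx.
Differentiate x·exp(−λ·x) with the product rule; every integrand then reduces to terms xʲ·e^(−2λx) on [0, ∞), with ∫₀^∞ xʲ·e^(−2λx) dx = j!/(2λ)^(j+1).
State is unnormalized: ∫|φ|² dx = 0.35945, and ∫φ*·(−ħ² φ'') dx = 0.28217, so ⟨p²⟩ = 0.28217 / 0.35945.
⟨p²⟩ = 0.78500.

0.7850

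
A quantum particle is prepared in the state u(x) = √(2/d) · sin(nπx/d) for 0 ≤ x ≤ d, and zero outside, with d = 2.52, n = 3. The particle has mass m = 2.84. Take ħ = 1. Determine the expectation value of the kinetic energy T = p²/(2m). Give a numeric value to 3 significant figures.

2.46

T = −(ħ²/2m) d²/dx², so ⟨T⟩ = −(ħ²/2m) ∫ u*·u'' dx; with m = 2.84.
d/dx sin(nπx/d) = (nπ/d)·cos(nπx/d) and d²/dx² sin(nπx/d) = −(nπ/d)²·sin(nπx/d); on 0 ≤ x ≤ d, ∫sin²(nπx/d) dx = d/2 and ∫sin(nπx/d)·cos(nπx/d) dx = 0.
⟨T⟩ = 2.4626.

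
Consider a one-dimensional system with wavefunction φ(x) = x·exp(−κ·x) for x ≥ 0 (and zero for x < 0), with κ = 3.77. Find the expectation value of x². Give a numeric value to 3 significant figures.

⟨x²⟩ = ∫ x²·|φ|² dx / ∫|φ|² dx (integrals over the domain).
Every integrand reduces to terms xʲ·e^(−2κx) on [0, ∞); use ∫₀^∞ xʲ·e^(−2κx) dx = j!/(2κ)^(j+1).
State is unnormalized: ∫|φ|² dx = 0.0046657, and ∫φ*·x²·φ dx = 0.00098481, so ⟨x²⟩ = 0.00098481 / 0.0046657.
⟨x²⟩ = 0.21108.

0.211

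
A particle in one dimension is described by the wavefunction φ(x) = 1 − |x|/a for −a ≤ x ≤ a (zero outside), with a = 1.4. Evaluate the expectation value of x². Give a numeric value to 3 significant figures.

⟨x²⟩ = ∫ x²·|φ|² dx / ∫|φ|² dx (integrals over the domain).
φ is even, so ∫ over [−a, a] = 2∫₀ᵃ with φ = 1 − x/a there: ∫₀ᵃ (1 − x/a)² dx = a/3, ∫₀ᵃ x²(1 − x/a)² dx = a³/30, ∫₀ᵃ x⁴(1 − x/a)² dx = a⁵/105.
State is unnormalized: ∫|φ|² dx = 0.93333, and ∫φ*·x²·φ dx = 0.18293, so ⟨x²⟩ = 0.18293 / 0.93333.
⟨x²⟩ = 0.19600.

0.196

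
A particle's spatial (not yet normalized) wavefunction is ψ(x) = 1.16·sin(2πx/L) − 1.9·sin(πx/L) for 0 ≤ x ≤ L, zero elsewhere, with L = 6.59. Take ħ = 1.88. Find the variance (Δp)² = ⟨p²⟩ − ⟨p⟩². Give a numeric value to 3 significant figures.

Compute ⟨p⟩ and ⟨p²⟩ separately; (Δp)² = ⟨p²⟩ − ⟨p⟩².
d²/dx² sin(jπx/L) = −(jπ/L)²·sin(jπx/L); on 0 ≤ x ≤ L, ∫sin²(jπx/L) dx = L/2 and ∫sin(jπx/L)·sin(lπx/L) dx = 0 for j ≠ l, so only diagonal terms survive in ∫|ψ|² and ∫ψ·ψ″; ∫ψ·ψ′ dx = [ψ²/2] between the walls = 0.
Normalization: ∫|ψ|² dx = 16.329.
⟨p⟩ = 0.0000 and ⟨p²⟩ = 1.4576.
(Δp)² = 1.4576 − (0.0000)² = 1.4576.

1.46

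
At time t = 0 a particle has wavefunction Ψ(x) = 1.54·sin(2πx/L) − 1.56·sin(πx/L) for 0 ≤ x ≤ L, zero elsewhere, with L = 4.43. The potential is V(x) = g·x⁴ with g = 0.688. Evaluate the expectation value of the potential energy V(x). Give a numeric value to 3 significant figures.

⟨V⟩ = ∫ V(x)·|Ψ|² dx / ∫|Ψ|² dx.
On 0 ≤ x ≤ L (j ≠ l): ∫sin²(jπx/L) dx = L/2, ∫sin(jπx/L)·sin(lπx/L) dx = 0; diagonal moments ∫x·sin²(jπx/L) dx = L²/4, ∫x²·sin²(jπx/L) dx = L³·(1/6 − 1/(4j²π²)); cross terms ∫x·sin(jπx/L)·sin(lπx/L) dx = 0 for j + l even and −4jlL²/(π²(j² − l²)²) for j + l odd, ∫x²·sin(jπx/L)·sin(lπx/L) dx = (−1)^(j+l)·4jlL³/(π²(j² − l²)²); higher powers the same way via product-to-sum and parts.
State is unnormalized: ∫|Ψ|² dx = 10.644, and ∫Ψ*·V(x)·Ψ dx = 737.10, so ⟨V⟩ = 737.10 / 10.644.
⟨V⟩ = 69.253.

69.3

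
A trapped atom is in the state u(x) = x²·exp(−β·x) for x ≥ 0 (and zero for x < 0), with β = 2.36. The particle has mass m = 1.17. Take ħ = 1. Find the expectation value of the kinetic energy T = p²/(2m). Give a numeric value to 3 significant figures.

T = −(ħ²/2m) d²/dx², so ⟨T⟩ = −(ħ²/2m) ∫ u*·u'' dx / ∫|u|² dx; with m = 1.17.
Differentiate x²·exp(−β·x) with the product rule; every integrand then reduces to terms xʲ·e^(−2βx) on [0, ∞), with ∫₀^∞ xʲ·e^(−2βx) dx = j!/(2β)^(j+1).
State is unnormalized: ∫|u|² dx = 0.010245, and ∫u*·(−ħ²/2m · u'') dx = 0.0081281, so ⟨T⟩ = 0.0081281 / 0.010245.
⟨T⟩ = 0.79339.

0.793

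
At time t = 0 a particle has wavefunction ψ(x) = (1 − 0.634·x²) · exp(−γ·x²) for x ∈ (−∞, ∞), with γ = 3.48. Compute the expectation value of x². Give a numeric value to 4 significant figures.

⟨x²⟩ = ∫ x²·|ψ|² dx / ∫|ψ|² dx (integrals over the domain).
Expand each integrand as polynomial × e^(−2γx²) and use ∫x^(2j)·e^(−2γx²) dx = (2j−1)!!/(4γ)^j · √(π/(2γ)), odd powers → 0; here √(π/(2γ)) = 0.67185.
State is unnormalized: ∫|ψ|² dx = 0.61483, and ∫ψ*·x²·ψ dx = 0.036577, so ⟨x²⟩ = 0.036577 / 0.61483.
⟨x²⟩ = 0.059492.

0.05949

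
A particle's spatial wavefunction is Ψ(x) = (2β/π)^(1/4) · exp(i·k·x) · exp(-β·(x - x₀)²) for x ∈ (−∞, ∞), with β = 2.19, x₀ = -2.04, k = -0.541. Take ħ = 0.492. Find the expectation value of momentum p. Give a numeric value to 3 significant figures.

-0.266

p Ψ = −iħ dΨ/dx; then ⟨p⟩ = ∫ Ψ*·(pΨ) dx.
Gaussian moments (u = x − x₀): ∫u^(2j)·e^(−2βu²) du = (2j−1)!!/(4β)^j · √(π/(2β)), odd powers integrate to 0; here √(π/(2β)) = 0.84691. Derivatives: Ψ′ = (ik − 2βu)·Ψ, Ψ″ = ((ik − 2βu)² − 2β)·Ψ; the odd-in-u pieces drop out.
⟨p⟩ = -0.26617.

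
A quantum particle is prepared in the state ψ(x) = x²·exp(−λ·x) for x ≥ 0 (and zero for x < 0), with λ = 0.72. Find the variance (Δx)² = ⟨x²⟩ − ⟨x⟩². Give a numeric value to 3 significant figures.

Compute ⟨x⟩ and ⟨x²⟩ separately, then (Δx)² = ⟨x²⟩ − ⟨x⟩².
Every integrand reduces to terms xʲ·e^(−2λx) on [0, ∞); use ∫₀^∞ xʲ·e^(−2λx) dx = j!/(2λ)^(j+1).
Normalization: ∫|ψ|² dx = 3.8761.
⟨x⟩ = 3.4722 and ⟨x²⟩ = 14.468.
(Δx)² = 14.468 − (3.4722)² = 2.4113.

2.41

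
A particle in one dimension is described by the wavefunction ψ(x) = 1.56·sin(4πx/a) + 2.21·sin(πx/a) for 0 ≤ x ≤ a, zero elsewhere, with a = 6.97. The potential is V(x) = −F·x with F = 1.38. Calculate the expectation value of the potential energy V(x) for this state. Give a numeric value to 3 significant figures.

-4.68

⟨V⟩ = ∫ V(x)·|ψ|² dx / ∫|ψ|² dx.
On 0 ≤ x ≤ a (j ≠ l): ∫sin²(jπx/a) dx = a/2, ∫sin(jπx/a)·sin(lπx/a) dx = 0; diagonal moments ∫x·sin²(jπx/a) dx = a²/4, ∫x²·sin²(jπx/a) dx = a³·(1/6 − 1/(4j²π²)); cross terms ∫x·sin(jπx/a)·sin(lπx/a) dx = 0 for j + l even and −4jla²/(π²(j² − l²)²) for j + l odd, ∫x²·sin(jπx/a)·sin(lπx/a) dx = (−1)^(j+l)·4jla³/(π²(j² − l²)²); higher powers the same way via product-to-sum and parts.
State is unnormalized: ∫|ψ|² dx = 25.502, and ∫ψ*·V(x)·ψ dx = -119.32, so ⟨V⟩ = -119.32 / 25.502.
⟨V⟩ = -4.6787.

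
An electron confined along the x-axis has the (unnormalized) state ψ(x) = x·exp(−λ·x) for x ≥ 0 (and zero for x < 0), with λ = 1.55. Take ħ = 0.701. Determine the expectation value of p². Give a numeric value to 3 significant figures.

1.18

p² ψ = −ħ² d²ψ/dx²; ⟨p²⟩ = −ħ² ∫ ψ*·ψ'' dx / ∫|ψ|² dx.
Differentiate x·exp(−λ·x) with the product rule; every integrand then reduces to terms xʲ·e^(−2λx) on [0, ∞), with ∫₀^∞ xʲ·e^(−2λx) dx = j!/(2λ)^(j+1).
State is unnormalized: ∫|ψ|² dx = 0.067134, and ∫ψ*·(−ħ² ψ'') dx = 0.079258, so ⟨p²⟩ = 0.079258 / 0.067134.
⟨p²⟩ = 1.1806.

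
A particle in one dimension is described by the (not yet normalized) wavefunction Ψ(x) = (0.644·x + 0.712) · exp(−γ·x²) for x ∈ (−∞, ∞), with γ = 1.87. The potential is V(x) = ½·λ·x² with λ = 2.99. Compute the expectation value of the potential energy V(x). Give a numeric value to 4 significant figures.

⟨V⟩ = ∫ V(x)·|Ψ|² dx / ∫|Ψ|² dx.
Expand each integrand as polynomial × e^(−2γx²) and use ∫x^(2j)·e^(−2γx²) dx = (2j−1)!!/(4γ)^j · √(π/(2γ)), odd powers → 0; here √(π/(2γ)) = 0.91651.
State is unnormalized: ∫|Ψ|² dx = 0.51544, and ∫Ψ*·V(x)·Ψ dx = 0.12333, so ⟨V⟩ = 0.12333 / 0.51544.
⟨V⟩ = 0.23928.

0.2393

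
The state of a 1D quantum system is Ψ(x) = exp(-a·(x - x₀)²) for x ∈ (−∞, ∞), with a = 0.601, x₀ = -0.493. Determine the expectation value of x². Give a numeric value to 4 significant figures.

⟨x²⟩ = ∫ x²·|Ψ|² dx / ∫|Ψ|² dx (integrals over the domain).
Gaussian moments (u = x − x₀): ∫u^(2j)·e^(−2au²) du = (2j−1)!!/(4a)^j · √(π/(2a)), odd powers integrate to 0; here √(π/(2a)) = 1.6167.
State is unnormalized: ∫|Ψ|² dx = 1.6167, and ∫Ψ*·x²·Ψ dx = 1.0654, so ⟨x²⟩ = 1.0654 / 1.6167.
⟨x²⟩ = 0.65902.

0.6590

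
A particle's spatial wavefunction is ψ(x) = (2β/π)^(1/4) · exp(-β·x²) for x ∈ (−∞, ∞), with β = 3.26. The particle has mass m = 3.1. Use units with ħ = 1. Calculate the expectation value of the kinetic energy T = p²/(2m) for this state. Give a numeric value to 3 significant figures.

0.526

T = −(ħ²/2m) d²/dx², so ⟨T⟩ = −(ħ²/2m) ∫ ψ*·ψ'' dx; with m = 3.1.
Gaussian moments: ∫x^(2j)·e^(−2βx²) dx = (2j−1)!!/(4β)^j · √(π/(2β)), odd powers integrate to 0; here √(π/(2β)) = 0.69415. Derivatives: d/dx e^(−βx²) = −2βx·e^(−βx²), d²/dx² e^(−βx²) = (4β²x² − 2β)·e^(−βx²).
⟨T⟩ = 0.52581.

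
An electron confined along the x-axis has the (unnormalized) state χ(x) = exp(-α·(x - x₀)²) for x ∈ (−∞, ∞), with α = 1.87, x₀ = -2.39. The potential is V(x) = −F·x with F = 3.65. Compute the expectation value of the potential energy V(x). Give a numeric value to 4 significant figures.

8.724

⟨V⟩ = ∫ V(x)·|χ|² dx / ∫|χ|² dx.
Gaussian moments (u = x − x₀): ∫u^(2j)·e^(−2αu²) du = (2j−1)!!/(4α)^j · √(π/(2α)), odd powers integrate to 0; here √(π/(2α)) = 0.91651.
State is unnormalized: ∫|χ|² dx = 0.91651, and ∫χ*·V(x)·χ dx = 7.9952, so ⟨V⟩ = 7.9952 / 0.91651.
⟨V⟩ = 8.7235.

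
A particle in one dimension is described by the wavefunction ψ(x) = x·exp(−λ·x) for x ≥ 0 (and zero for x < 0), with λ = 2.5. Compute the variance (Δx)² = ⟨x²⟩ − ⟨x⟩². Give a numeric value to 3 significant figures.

0.120

Compute ⟨x⟩ and ⟨x²⟩ separately, then (Δx)² = ⟨x²⟩ − ⟨x⟩².
Every integrand reduces to terms xʲ·e^(−2λx) on [0, ∞); use ∫₀^∞ xʲ·e^(−2λx) dx = j!/(2λ)^(j+1).
Normalization: ∫|ψ|² dx = 0.016000.
⟨x⟩ = 0.60000 and ⟨x²⟩ = 0.48000.
(Δx)² = 0.48000 − (0.60000)² = 0.12000.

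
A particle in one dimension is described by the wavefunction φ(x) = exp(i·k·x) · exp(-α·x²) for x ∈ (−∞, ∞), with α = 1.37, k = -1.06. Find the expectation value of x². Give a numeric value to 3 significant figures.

⟨x²⟩ = ∫ x²·|φ|² dx / ∫|φ|² dx (integrals over the domain).
Gaussian moments: ∫x^(2j)·e^(−2αx²) dx = (2j−1)!!/(4α)^j · √(π/(2α)), odd powers integrate to 0; here √(π/(2α)) = 1.0708.
State is unnormalized: ∫|φ|² dx = 1.0708, and ∫φ*·x²·φ dx = 0.19540, so ⟨x²⟩ = 0.19540 / 1.0708.
⟨x²⟩ = 0.18248.

0.182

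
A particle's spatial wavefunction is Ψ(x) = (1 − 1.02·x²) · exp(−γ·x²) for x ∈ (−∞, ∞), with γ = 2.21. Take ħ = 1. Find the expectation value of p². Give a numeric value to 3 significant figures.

p² Ψ = −ħ² d²Ψ/dx²; ⟨p²⟩ = −ħ² ∫ Ψ*·Ψ'' dx / ∫|Ψ|² dx.
Expand each integrand as polynomial × e^(−2γx²) and use ∫x^(2j)·e^(−2γx²) dx = (2j−1)!!/(4γ)^j · √(π/(2γ)), odd powers → 0; here √(π/(2γ)) = 0.84307. Differentiate with the product rule, d/dx e^(−γx²) = −2γx·e^(−γx²).
State is unnormalized: ∫|Ψ|² dx = 0.68219, and ∫Ψ*·(−ħ² Ψ'') dx = 2.4668, so ⟨p²⟩ = 2.4668 / 0.68219.
⟨p²⟩ = 3.6160.

3.62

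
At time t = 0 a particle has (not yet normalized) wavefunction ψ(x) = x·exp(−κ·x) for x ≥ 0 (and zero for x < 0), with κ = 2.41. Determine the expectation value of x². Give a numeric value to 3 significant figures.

0.517

⟨x²⟩ = ∫ x²·|ψ|² dx / ∫|ψ|² dx (integrals over the domain).
Every integrand reduces to terms xʲ·e^(−2κx) on [0, ∞); use ∫₀^∞ xʲ·e^(−2κx) dx = j!/(2κ)^(j+1).
State is unnormalized: ∫|ψ|² dx = 0.017860, and ∫ψ*·x²·ψ dx = 0.0092252, so ⟨x²⟩ = 0.0092252 / 0.017860.
⟨x²⟩ = 0.51652.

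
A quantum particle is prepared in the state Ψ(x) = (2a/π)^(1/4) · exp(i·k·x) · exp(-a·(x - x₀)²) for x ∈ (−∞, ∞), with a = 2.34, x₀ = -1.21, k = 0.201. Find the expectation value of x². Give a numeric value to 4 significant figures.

1.571

⟨x²⟩ = ∫ x²·|Ψ|² dx (integrals over the domain).
Gaussian moments (u = x − x₀): ∫u^(2j)·e^(−2au²) du = (2j−1)!!/(4a)^j · √(π/(2a)), odd powers integrate to 0; here √(π/(2a)) = 0.81932.
⟨x²⟩ = 1.5709.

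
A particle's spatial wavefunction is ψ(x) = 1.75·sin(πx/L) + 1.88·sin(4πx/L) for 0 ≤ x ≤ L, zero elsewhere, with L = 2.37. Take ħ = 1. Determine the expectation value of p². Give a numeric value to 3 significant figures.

p² ψ = −ħ² d²ψ/dx²; ⟨p²⟩ = −ħ² ∫ ψ*·ψ'' dx / ∫|ψ|² dx.
d²/dx² sin(jπx/L) = −(jπ/L)²·sin(jπx/L); on 0 ≤ x ≤ L, ∫sin²(jπx/L) dx = L/2 and ∫sin(jπx/L)·sin(lπx/L) dx = 0 for j ≠ l, so only diagonal terms survive in ∫|ψ|² and ∫ψ·ψ″; ∫ψ·ψ′ dx = [ψ²/2] between the walls = 0.
State is unnormalized: ∫|ψ|² dx = 7.8173, and ∫ψ*·(−ħ² ψ'') dx = 124.13, so ⟨p²⟩ = 124.13 / 7.8173.
⟨p²⟩ = 15.878.

15.9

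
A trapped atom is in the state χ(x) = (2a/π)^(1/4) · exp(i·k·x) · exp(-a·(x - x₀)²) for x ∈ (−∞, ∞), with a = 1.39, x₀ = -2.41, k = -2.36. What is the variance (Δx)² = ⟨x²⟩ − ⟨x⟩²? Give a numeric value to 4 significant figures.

0.1799

Compute ⟨x⟩ and ⟨x²⟩ separately, then (Δx)² = ⟨x²⟩ − ⟨x⟩².
Gaussian moments (u = x − x₀): ∫u^(2j)·e^(−2au²) du = (2j−1)!!/(4a)^j · √(π/(2a)), odd powers integrate to 0; here √(π/(2a)) = 1.0630.
⟨x⟩ = -2.4100 and ⟨x²⟩ = 5.9880.
(Δx)² = 5.9880 − (-2.4100)² = 0.17986.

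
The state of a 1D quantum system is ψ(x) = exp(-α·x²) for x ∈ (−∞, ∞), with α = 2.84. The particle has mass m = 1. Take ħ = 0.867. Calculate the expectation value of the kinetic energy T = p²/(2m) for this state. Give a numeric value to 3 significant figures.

1.07

T = −(ħ²/2m) d²/dx², so ⟨T⟩ = −(ħ²/2m) ∫ ψ*·ψ'' dx / ∫|ψ|² dx; with m = 1.
Gaussian moments: ∫x^(2j)·e^(−2αx²) dx = (2j−1)!!/(4α)^j · √(π/(2α)), odd powers integrate to 0; here √(π/(2α)) = 0.74371. Derivatives: d/dx e^(−αx²) = −2αx·e^(−αx²), d²/dx² e^(−αx²) = (4α²x² − 2α)·e^(−αx²).
State is unnormalized: ∫|ψ|² dx = 0.74371, and ∫ψ*·(−ħ²/2m · ψ'') dx = 0.79383, so ⟨T⟩ = 0.79383 / 0.74371.
⟨T⟩ = 1.0674.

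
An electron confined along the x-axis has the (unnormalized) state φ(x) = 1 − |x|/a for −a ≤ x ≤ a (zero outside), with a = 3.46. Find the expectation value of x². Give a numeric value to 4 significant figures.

⟨x²⟩ = ∫ x²·|φ|² dx / ∫|φ|² dx (integrals over the domain).
φ is even, so ∫ over [−a, a] = 2∫₀ᵃ with φ = 1 − x/a there: ∫₀ᵃ (1 − x/a)² dx = a/3, ∫₀ᵃ x²(1 − x/a)² dx = a³/30, ∫₀ᵃ x⁴(1 − x/a)² dx = a⁵/105.
State is unnormalized: ∫|φ|² dx = 2.3067, and ∫φ*·x²·φ dx = 2.7614, so ⟨x²⟩ = 2.7614 / 2.3067.
⟨x²⟩ = 1.1972.

1.197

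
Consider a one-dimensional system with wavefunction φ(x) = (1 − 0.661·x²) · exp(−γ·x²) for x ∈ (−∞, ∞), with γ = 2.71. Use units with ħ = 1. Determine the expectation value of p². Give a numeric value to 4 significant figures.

p² φ = −ħ² d²φ/dx²; ⟨p²⟩ = −ħ² ∫ φ*·φ'' dx / ∫|φ|² dx.
Expand each integrand as polynomial × e^(−2γx²) and use ∫x^(2j)·e^(−2γx²) dx = (2j−1)!!/(4γ)^j · √(π/(2γ)), odd powers → 0; here √(π/(2γ)) = 0.76133. Differentiate with the product rule, d/dx e^(−γx²) = −2γx·e^(−γx²).
State is unnormalized: ∫|φ|² dx = 0.67698, and ∫φ*·(−ħ² φ'') dx = 2.3685, so ⟨p²⟩ = 2.3685 / 0.67698.
⟨p²⟩ = 3.4987.

3.499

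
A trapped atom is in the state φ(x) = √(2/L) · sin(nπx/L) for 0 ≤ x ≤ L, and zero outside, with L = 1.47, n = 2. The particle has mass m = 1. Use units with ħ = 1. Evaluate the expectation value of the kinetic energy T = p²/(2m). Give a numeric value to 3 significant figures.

9.13

T = −(ħ²/2m) d²/dx², so ⟨T⟩ = −(ħ²/2m) ∫ φ*·φ'' dx; with m = 1.
d/dx sin(nπx/L) = (nπ/L)·cos(nπx/L) and d²/dx² sin(nπx/L) = −(nπ/L)²·sin(nπx/L); on 0 ≤ x ≤ L, ∫sin²(nπx/L) dx = L/2 and ∫sin(nπx/L)·cos(nπx/L) dx = 0.
⟨T⟩ = 9.1347.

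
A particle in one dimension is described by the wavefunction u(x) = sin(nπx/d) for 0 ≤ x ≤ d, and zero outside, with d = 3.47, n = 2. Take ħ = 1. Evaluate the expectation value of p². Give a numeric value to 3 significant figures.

3.28

p² u = −ħ² d²u/dx²; ⟨p²⟩ = −ħ² ∫ u*·u'' dx / ∫|u|² dx.
d/dx sin(nπx/d) = (nπ/d)·cos(nπx/d) and d²/dx² sin(nπx/d) = −(nπ/d)²·sin(nπx/d); on 0 ≤ x ≤ d, ∫sin²(nπx/d) dx = d/2 and ∫sin(nπx/d)·cos(nπx/d) dx = 0.
State is unnormalized: ∫|u|² dx = 1.7350, and ∫u*·(−ħ² u'') dx = 5.6885, so ⟨p²⟩ = 5.6885 / 1.7350.
⟨p²⟩ = 3.2787.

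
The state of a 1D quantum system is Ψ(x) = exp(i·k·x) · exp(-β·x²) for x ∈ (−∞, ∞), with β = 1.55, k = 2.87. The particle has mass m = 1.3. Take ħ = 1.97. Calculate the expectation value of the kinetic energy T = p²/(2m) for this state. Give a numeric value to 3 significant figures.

T = −(ħ²/2m) d²/dx², so ⟨T⟩ = −(ħ²/2m) ∫ Ψ*·Ψ'' dx / ∫|Ψ|² dx; with m = 1.3.
Gaussian moments: ∫x^(2j)·e^(−2βx²) dx = (2j−1)!!/(4β)^j · √(π/(2β)), odd powers integrate to 0; here √(π/(2β)) = 1.0067. Derivatives: Ψ′ = (ik − 2βx)·Ψ, Ψ″ = ((ik − 2βx)² − 2β)·Ψ; the odd-in-x pieces drop out.
State is unnormalized: ∫|Ψ|² dx = 1.0067, and ∫Ψ*·(−ħ²/2m · Ψ'') dx = 14.706, so ⟨T⟩ = 14.706 / 1.0067.
⟨T⟩ = 14.608.

14.6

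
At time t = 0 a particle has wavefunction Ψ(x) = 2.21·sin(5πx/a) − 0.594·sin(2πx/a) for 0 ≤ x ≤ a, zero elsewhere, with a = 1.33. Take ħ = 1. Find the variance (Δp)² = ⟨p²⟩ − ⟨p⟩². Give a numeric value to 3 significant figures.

Compute ⟨p⟩ and ⟨p²⟩ separately; (Δp)² = ⟨p²⟩ − ⟨p⟩².
d²/dx² sin(jπx/a) = −(jπ/a)²·sin(jπx/a); on 0 ≤ x ≤ a, ∫sin²(jπx/a) dx = a/2 and ∫sin(jπx/a)·sin(lπx/a) dx = 0 for j ≠ l, so only diagonal terms survive in ∫|Ψ|² and ∫Ψ·Ψ″; ∫Ψ·Ψ′ dx = [Ψ²/2] between the walls = 0.
Normalization: ∫|Ψ|² dx = 3.4826.
⟨p⟩ = 0.0000 and ⟨p²⟩ = 131.59.
(Δp)² = 131.59 − (0.0000)² = 131.59.

132.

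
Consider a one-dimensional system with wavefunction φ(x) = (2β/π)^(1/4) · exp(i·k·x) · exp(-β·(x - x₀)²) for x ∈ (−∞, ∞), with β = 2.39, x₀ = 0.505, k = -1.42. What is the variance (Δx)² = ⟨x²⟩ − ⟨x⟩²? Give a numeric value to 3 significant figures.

0.105

Compute ⟨x⟩ and ⟨x²⟩ separately, then (Δx)² = ⟨x²⟩ − ⟨x⟩².
Gaussian moments (u = x − x₀): ∫u^(2j)·e^(−2βu²) du = (2j−1)!!/(4β)^j · √(π/(2β)), odd powers integrate to 0; here √(π/(2β)) = 0.81070.
⟨x⟩ = 0.50500 and ⟨x²⟩ = 0.35963.
(Δx)² = 0.35963 − (0.50500)² = 0.10460.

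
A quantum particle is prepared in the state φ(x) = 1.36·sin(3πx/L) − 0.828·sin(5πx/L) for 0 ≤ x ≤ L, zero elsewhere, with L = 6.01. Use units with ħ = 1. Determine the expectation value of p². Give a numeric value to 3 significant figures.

3.64

p² φ = −ħ² d²φ/dx²; ⟨p²⟩ = −ħ² ∫ φ*·φ'' dx / ∫|φ|² dx.
d²/dx² sin(jπx/L) = −(jπ/L)²·sin(jπx/L); on 0 ≤ x ≤ L, ∫sin²(jπx/L) dx = L/2 and ∫sin(jπx/L)·sin(lπx/L) dx = 0 for j ≠ l, so only diagonal terms survive in ∫|φ|² and ∫φ·φ″; ∫φ·φ′ dx = [φ²/2] between the walls = 0.
State is unnormalized: ∫|φ|² dx = 7.6182, and ∫φ*·(−ħ² φ'') dx = 27.742, so ⟨p²⟩ = 27.742 / 7.6182.
⟨p²⟩ = 3.6415.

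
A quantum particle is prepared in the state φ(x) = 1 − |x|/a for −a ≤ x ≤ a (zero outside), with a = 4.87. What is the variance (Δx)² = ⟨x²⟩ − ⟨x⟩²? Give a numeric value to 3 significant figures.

Compute ⟨x⟩ and ⟨x²⟩ separately, then (Δx)² = ⟨x²⟩ − ⟨x⟩².
φ is even, so ∫ over [−a, a] = 2∫₀ᵃ with φ = 1 − x/a there: ∫₀ᵃ (1 − x/a)² dx = a/3, ∫₀ᵃ x²(1 − x/a)² dx = a³/30, ∫₀ᵃ x⁴(1 − x/a)² dx = a⁵/105.
Normalization: ∫|φ|² dx = 3.2467.
⟨x⟩ = 0.0000 and ⟨x²⟩ = 2.3717.
(Δx)² = 2.3717 − (0.0000)² = 2.3717.

2.37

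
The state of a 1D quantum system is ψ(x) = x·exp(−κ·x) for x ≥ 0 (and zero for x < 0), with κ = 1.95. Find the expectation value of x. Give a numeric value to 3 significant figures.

0.769

⟨x⟩ = ∫ x·|ψ|² dx / ∫|ψ|² dx (integrals over the domain).
Every integrand reduces to terms xʲ·e^(−2κx) on [0, ∞); use ∫₀^∞ xʲ·e^(−2κx) dx = j!/(2κ)^(j+1).
State is unnormalized: ∫|ψ|² dx = 0.033716, and ∫ψ*·x·ψ dx = 0.025935, so ⟨x⟩ = 0.025935 / 0.033716.
⟨x⟩ = 0.76923.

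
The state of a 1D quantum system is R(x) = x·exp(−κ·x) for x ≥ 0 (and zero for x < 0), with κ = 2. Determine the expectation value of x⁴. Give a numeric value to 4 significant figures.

⟨x⁴⟩ = ∫ x⁴·|R|² dx / ∫|R|² dx (integrals over the domain).
Every integrand reduces to terms xʲ·e^(−2κx) on [0, ∞); use ∫₀^∞ xʲ·e^(−2κx) dx = j!/(2κ)^(j+1).
State is unnormalized: ∫|R|² dx = 0.031250, and ∫R*·x⁴·R dx = 0.043945, so ⟨x⁴⟩ = 0.043945 / 0.031250.
⟨x⁴⟩ = 1.4063.

1.406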